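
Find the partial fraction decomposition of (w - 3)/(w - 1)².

(w - 3) = α(w - 1) + β. At w = 1: β = 1·1 - 3 = -2. Coeff of w: α = 1
Result: 1/(w - 1) - 2/(w - 1)²


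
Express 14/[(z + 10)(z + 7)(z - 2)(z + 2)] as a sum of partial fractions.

Using Heaviside cover-up: (-7/144)/(z + 10) + (14/135)/(z + 7) + (7/216)/(z - 2) - (7/80)/(z + 2)


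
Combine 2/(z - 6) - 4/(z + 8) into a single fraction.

Common denominator (z - 6)(z + 8). Numerator: 2(z + 8) - 4(z - 6) = (2z + 16) - (4z - 24) = -2z + 40
Result: (-2z + 40)/[(z - 6)(z + 8)]


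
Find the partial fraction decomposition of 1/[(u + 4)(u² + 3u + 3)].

Cover-up at u = -4: α = 1/((-4)² + 3·(-4) + 3) = 1/7. Then β = -α = -1/7, γ = -α·(3 - 4) = 1/7
Result: (1/7)/(u + 4) - ((1/7)u - 1/7)/(u² + 3u + 3)


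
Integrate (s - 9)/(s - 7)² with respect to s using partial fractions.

Decompose: P = 1, Q = 1·7 - 9 = -2, so (s - 9)/(s - 7)² = 1/(s - 7) - 2/(s - 7)². Integrate: ∫ P/(s - 7) ds = ln|(s - 7)|; ∫ Q/(s - 7)² ds = 2/(s - 7). Sum: ln|(s - 7)| + 2/(s - 7) + C


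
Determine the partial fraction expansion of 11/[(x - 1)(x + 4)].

11/(x - 1)(x + 4) = A/(x - 1) + B/(x + 4). A = 11/(1 + 4) = 11/5, B = 11/(-4 - 1) = -11/5
Result: (11/5)/(x - 1) - (11/5)/(x + 4)


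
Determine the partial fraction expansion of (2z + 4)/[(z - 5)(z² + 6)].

At z=5: A = (2·5 + 4)/(5² + 6) = 14/31. B = -A = -14/31, C = 2 - 5·A = -8/31
Result: (14/31)/(z - 5) - ((14/31)z + 8/31)/(z² + 6)


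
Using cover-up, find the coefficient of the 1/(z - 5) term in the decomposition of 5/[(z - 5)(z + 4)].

Cover (z - 5), set z=5: 5/((z + 4) at z=5) = 5/(9) = 5/9


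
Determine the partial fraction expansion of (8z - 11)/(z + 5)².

(8z - 11) = A(z + 5) + B. At z = -5: B = 8·(-5) - 11 = -51. Coeff of z: A = 8
Result: 8/(z + 5) - 51/(z + 5)²


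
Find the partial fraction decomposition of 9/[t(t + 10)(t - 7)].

Using cover-up method: P = -9/70, Q = 9/170, R = 9/119
Result: (-9/70)/t + (9/170)/(t + 10) + (9/119)/(t - 7)


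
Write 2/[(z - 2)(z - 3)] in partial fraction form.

2/(z - 2)(z - 3) = A/(z - 2) + B/(z - 3). A = 2/(2 - 3) = -2, B = 2/(3 - 2) = 2
Result: -2/(z - 2) + 2/(z - 3)


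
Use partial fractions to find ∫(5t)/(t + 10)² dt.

Decompose: A = 5, B = 5·(-10) + 0 = -50, so (5t)/(t + 10)² = 5/(t + 10) - 50/(t + 10)². Integrate: ∫ A/(t + 10) dt = 5 ln|(t + 10)|; ∫ B/(t + 10)² dt = 50/(t + 10). Sum: 5 ln|(t + 10)| + 50/(t + 10) + C


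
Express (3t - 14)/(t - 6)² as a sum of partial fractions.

(3t - 14) = A(t - 6) + B. At t = 6: B = 3·6 - 14 = 4. Coeff of t: A = 3
Result: 3/(t - 6) + 4/(t - 6)²


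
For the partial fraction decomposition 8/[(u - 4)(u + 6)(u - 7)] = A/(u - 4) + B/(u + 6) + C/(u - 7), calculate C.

Cover-up at u = 7: C = 8/[(7 - 4)(7 + 6)] = 8/[(3)(13)] = 8/39


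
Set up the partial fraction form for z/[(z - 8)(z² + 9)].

Linear + irreducible quadratic: A/(z - 8) + (Bz + C)/(z² + 9)


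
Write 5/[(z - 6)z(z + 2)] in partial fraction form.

Using cover-up method: A = 5/48, B = -5/12, C = 5/16
Result: (5/48)/(z - 6) - (5/12)/z + (5/16)/(z + 2)


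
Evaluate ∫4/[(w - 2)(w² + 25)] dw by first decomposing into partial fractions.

Cover-up at w=2: A = 4/(2²+25) = 4/29. Coeff matching: B = -4/29, C = -8/29. Decomposition: (4/29)/(w - 2) - ((4/29)w + 8/29)/(w² + 25). Integrate: linear → ln, quadratic → (1/2)ln + arctan: (4/29) ln|(w - 2)| - (2/29) ln(w² + 25) - (8/145) arctan(w/5) + C


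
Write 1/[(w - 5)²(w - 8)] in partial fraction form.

Cover-up at w=8: γ = 1/(8 - 5)² = 1/9. Cover-up at w=5: β = 1/(5 - 8) = -1/3. Comparing w² coeff: α = -γ = -1/9
Result: (-1/9)/(w - 5) - (1/3)/(w - 5)² + (1/9)/(w - 8)


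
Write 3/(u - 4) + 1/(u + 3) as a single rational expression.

Common denominator (u - 4)(u + 3). Numerator: 3(u + 3) + 1(u - 4) = (3u + 9) + (u - 4) = 4u + 5
Result: (4u + 5)/[(u - 4)(u + 3)]


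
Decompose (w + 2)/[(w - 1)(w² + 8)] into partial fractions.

At w=1: P = (1·1 + 2)/(1² + 8) = 1/3. Q = -P = -1/3, R = 1 - 1·P = 2/3
Result: (1/3)/(w - 1) - ((1/3)w - 2/3)/(w² + 8)


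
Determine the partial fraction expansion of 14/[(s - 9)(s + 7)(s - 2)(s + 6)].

Using Heaviside cover-up: (1/120)/(s - 9) - (7/72)/(s + 7) - (1/36)/(s - 2) + (7/60)/(s + 6)


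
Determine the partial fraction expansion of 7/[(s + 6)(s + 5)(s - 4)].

Using cover-up method: A = 7/10, B = -7/9, C = 7/90
Result: (7/10)/(s + 6) - (7/9)/(s + 5) + (7/90)/(s - 4)


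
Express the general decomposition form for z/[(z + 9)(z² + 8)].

Linear + irreducible quadratic: A/(z + 9) + (Bz + C)/(z² + 8)


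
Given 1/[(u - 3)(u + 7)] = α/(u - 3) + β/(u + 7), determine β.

Cover-up at u = -7: β = 1/(-7 - 3) = -1/10


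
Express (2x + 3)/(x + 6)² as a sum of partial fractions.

(2x + 3) = α(x + 6) + β. At x = -6: β = 2·(-6) + 3 = -9. Coeff of x: α = 2
Result: 2/(x + 6) - 9/(x + 6)²


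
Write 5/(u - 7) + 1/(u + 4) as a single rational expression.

Common denominator (u - 7)(u + 4). Numerator: 5(u + 4) + 1(u - 7) = (5u + 20) + (u - 7) = 6u + 13
Result: (6u + 13)/[(u - 7)(u + 4)]


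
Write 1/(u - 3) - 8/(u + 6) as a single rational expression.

Common denominator (u - 3)(u + 6). Numerator: 1(u + 6) - 8(u - 3) = (u + 6) - (8u - 24) = -7u + 30
Result: (-7u + 30)/[(u - 3)(u + 6)]


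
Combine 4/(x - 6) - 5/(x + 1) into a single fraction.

Common denominator (x - 6)(x + 1). Numerator: 4(x + 1) - 5(x - 6) = (4x + 4) - (5x - 30) = -x + 34
Result: (-x + 34)/[(x - 6)(x + 1)]


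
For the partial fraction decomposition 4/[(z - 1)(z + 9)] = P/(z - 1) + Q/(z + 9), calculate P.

Cover-up at z = 1: P = 4/(1 + 9) = 4/10 = 2/5


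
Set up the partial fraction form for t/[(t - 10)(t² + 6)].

Linear + irreducible quadratic: α/(t - 10) + (βt + γ)/(t² + 6)


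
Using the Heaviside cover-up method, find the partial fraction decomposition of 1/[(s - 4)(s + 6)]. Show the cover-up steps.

Cover (s - 4): set s=4, get α = 1/(4 + 6) = 1/10. Cover (s + 6): set s=-6, get β = 1/(-6 - 4) = -1/10.
Result: (1/10)/(s - 4) - (1/10)/(s + 6)


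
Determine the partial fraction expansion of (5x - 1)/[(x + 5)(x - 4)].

At x=-5: P = (5·(-5) - 1)/(-5 - 4) = 26/9. At x=4: Q = (5·4 - 1)/(4 + 5) = 19/9
Result: (26/9)/(x + 5) + (19/9)/(x - 4)


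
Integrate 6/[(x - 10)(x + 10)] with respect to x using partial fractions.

Decompose: 6/[(x - 10)(x + 10)] = (3/10)/(x - 10) - (3/10)/(x + 10). Integrate each term: (3/10) ln|(x - 10)| - (3/10) ln|(x + 10)| + C


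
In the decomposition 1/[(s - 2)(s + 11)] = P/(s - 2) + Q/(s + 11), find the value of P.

Cover-up at s = 2: P = 1/(2 + 11) = 1/13


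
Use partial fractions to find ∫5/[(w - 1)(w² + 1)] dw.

Cover-up at w=1: A = 5/(1²+1) = 5/2. Coeff matching: B = -5/2, C = -5/2. Decomposition: (5/2)/(w - 1) - ((5/2)w + 5/2)/(w² + 1). Integrate: linear → ln, quadratic → (1/2)ln + arctan: (5/2) ln|(w - 1)| - (5/4) ln(w² + 1) - (5/2) arctan(w) + C


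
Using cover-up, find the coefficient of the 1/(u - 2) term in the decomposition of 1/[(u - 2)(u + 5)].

Cover (u - 2), set u=2: 1/((u + 5) at u=2) = 1/(7) = 1/7


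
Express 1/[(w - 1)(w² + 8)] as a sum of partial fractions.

Cover-up at w = 1: A = 1/(1² + 8) = 1/9. Then B = -A = -1/9, C = -A·(0 + 1) = -1/9
Result: (1/9)/(w - 1) - ((1/9)w + 1/9)/(w² + 8)


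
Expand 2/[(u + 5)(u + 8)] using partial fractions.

2/(u + 5)(u + 8) = P/(u + 5) + Q/(u + 8). P = 2/(-5 + 8) = 2/3, Q = 2/(-8 + 5) = -2/3
Result: (2/3)/(u + 5) - (2/3)/(u + 8)


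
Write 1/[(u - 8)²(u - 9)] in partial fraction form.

Cover-up at u=9: C = 1/(9 - 8)² = 1. Cover-up at u=8: B = 1/(8 - 9) = -1. Comparing u² coeff: A = -C = -1
Result: -1/(u - 8) - 1/(u - 8)² + 1/(u - 9)


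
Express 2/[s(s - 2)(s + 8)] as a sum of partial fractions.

Using cover-up method: A = -1/8, B = 1/10, C = 1/40
Result: (-1/8)/s + (1/10)/(s - 2) + (1/40)/(s + 8)


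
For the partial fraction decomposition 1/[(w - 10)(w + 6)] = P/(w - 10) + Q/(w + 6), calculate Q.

Cover-up at w = -6: Q = 1/(-6 - 10) = -1/16


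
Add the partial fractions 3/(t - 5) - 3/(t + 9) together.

Common denominator (t - 5)(t + 9). Numerator: 3(t + 9) - 3(t - 5) = (3t + 27) - (3t - 15) = 42
Result: (42)/[(t - 5)(t + 9)]


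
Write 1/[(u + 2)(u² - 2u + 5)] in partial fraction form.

Cover-up at u = -2: P = 1/((-2)² - 2·(-2) + 5) = 1/13. Then Q = -P = -1/13, R = -P·(-2 - 2) = 4/13
Result: (1/13)/(u + 2) - ((1/13)u - 4/13)/(u² - 2u + 5)


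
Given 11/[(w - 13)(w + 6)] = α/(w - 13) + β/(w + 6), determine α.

Cover-up at w = 13: α = 11/(13 + 6) = 11/19


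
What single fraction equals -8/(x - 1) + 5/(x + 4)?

Common denominator (x - 1)(x + 4). Numerator: -8(x + 4) + 5(x - 1) = (-8x - 32) + (5x - 5) = -3x - 37
Result: (-3x - 37)/[(x - 1)(x + 4)]


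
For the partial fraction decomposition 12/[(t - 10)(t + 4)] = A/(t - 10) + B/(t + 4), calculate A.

Cover-up at t = 10: A = 12/(10 + 4) = 12/14 = 6/7


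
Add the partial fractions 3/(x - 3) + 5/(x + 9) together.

Common denominator (x - 3)(x + 9). Numerator: 3(x + 9) + 5(x - 3) = (3x + 27) + (5x - 15) = 8x + 12
Result: (8x + 12)/[(x - 3)(x + 9)]


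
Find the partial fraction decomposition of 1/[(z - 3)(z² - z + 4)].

Cover-up at z = 3: α = 1/(3² - 1·3 + 4) = 1/10. Then β = -α = -1/10, γ = -α·(-1 + 3) = -1/5
Result: (1/10)/(z - 3) - ((1/10)z + 1/5)/(z² - z + 4)


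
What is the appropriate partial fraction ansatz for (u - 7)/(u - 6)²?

Repeated linear factor: α/(u - 6) + β/(u - 6)²


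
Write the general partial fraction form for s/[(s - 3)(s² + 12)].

Linear + irreducible quadratic: A/(s - 3) + (Bs + C)/(s² + 12)


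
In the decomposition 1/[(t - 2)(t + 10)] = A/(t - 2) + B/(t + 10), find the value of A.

Cover-up at t = 2: A = 1/(2 + 10) = 1/12


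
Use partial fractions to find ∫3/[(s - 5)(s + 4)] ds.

Decompose: 3/[(s - 5)(s + 4)] = (1/3)/(s - 5) - (1/3)/(s + 4). Integrate each term: (1/3) ln|(s - 5)| - (1/3) ln|(s + 4)| + C


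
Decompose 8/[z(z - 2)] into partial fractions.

8/z(z - 2) = α/z + β/(z - 2). α = 8/(0 - 2) = -4, β = 8/(2 - 0) = 4
Result: -4/z + 4/(z - 2)


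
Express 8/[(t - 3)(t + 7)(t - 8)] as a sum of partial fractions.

Using cover-up method: A = -4/25, B = 4/75, C = 8/75
Result: (-4/25)/(t - 3) + (4/75)/(t + 7) + (8/75)/(t - 8)


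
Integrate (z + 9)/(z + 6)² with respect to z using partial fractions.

Decompose: α = 1, β = 1·(-6) + 9 = 3, so (z + 9)/(z + 6)² = 1/(z + 6) + 3/(z + 6)². Integrate: ∫ α/(z + 6) dz = ln|(z + 6)|; ∫ β/(z + 6)² dz = -3/(z + 6). Sum: ln|(z + 6)| - 3/(z + 6) + C


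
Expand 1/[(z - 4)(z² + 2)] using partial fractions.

Cover-up at z = 4: α = 1/(4² + 2) = 1/18. Then β = -α = -1/18, γ = -α·(0 + 4) = -2/9
Result: (1/18)/(z - 4) - ((1/18)z + 2/9)/(z² + 2)


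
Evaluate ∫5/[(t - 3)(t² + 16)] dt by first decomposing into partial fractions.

Cover-up at t=3: A = 5/(3²+16) = 1/5. Coeff matching: B = -1/5, C = -3/5. Decomposition: (1/5)/(t - 3) - ((1/5)t + 3/5)/(t² + 16). Integrate: linear → ln, quadratic → (1/2)ln + arctan: (1/5) ln|(t - 3)| - (1/10) ln(t² + 16) - (3/20) arctan(t/4) + C


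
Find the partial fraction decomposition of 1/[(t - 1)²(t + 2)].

Cover-up at t=-2: C = 1/(-2 - 1)² = 1/9. Cover-up at t=1: B = 1/(1 + 2) = 1/3. Comparing t² coeff: A = -C = -1/9
Result: (-1/9)/(t - 1) + (1/3)/(t - 1)² + (1/9)/(t + 2)


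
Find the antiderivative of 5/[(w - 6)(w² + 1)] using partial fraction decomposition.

Cover-up at w=6: P = 5/(6²+1) = 5/37. Coeff matching: Q = -5/37, R = -30/37. Decomposition: (5/37)/(w - 6) - ((5/37)w + 30/37)/(w² + 1). Integrate: linear → ln, quadratic → (1/2)ln + arctan: (5/37) ln|(w - 6)| - (5/74) ln(w² + 1) - (30/37) arctan(w) + C


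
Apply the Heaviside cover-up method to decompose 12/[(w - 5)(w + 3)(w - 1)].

Cover (w - 5), w=5: P = 12/[(5 + 3)(5 - 1)] = 3/8. Cover (w + 3), w=-3: Q = 12/[(-3 - 5)(-3 - 1)] = 3/8. Cover (w - 1), w=1: R = 12/[(1 - 5)(1 + 3)] = -3/4.
Result: (3/8)/(w - 5) + (3/8)/(w + 3) - (3/4)/(w - 1)


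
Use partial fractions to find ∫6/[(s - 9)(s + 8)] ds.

Decompose: 6/[(s - 9)(s + 8)] = (6/17)/(s - 9) - (6/17)/(s + 8). Integrate each term: (6/17) ln|(s - 9)| - (6/17) ln|(s + 8)| + C


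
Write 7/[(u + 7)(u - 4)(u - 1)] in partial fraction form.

Using cover-up method: α = 7/88, β = 7/33, γ = -7/24
Result: (7/88)/(u + 7) + (7/33)/(u - 4) - (7/24)/(u - 1)


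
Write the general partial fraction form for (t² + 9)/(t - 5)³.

Repeated linear factor (power 3): A/(t - 5) + B/(t - 5)² + C/(t - 5)³


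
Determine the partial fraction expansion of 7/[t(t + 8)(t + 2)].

Using cover-up method: α = 7/16, β = 7/48, γ = -7/12
Result: (7/16)/t + (7/48)/(t + 8) - (7/12)/(t + 2)


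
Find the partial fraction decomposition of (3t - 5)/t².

(3t - 5) = Pt + Q. At t = 0: Q = 3·0 - 5 = -5. Coeff of t: P = 3
Result: 3/t - 5/t²


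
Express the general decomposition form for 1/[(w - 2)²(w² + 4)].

Repeated linear + quadratic: α/(w - 2) + β/(w - 2)² + (γw + δ)/(w² + 4)


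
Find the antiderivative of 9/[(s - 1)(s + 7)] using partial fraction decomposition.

Decompose: 9/[(s - 1)(s + 7)] = (9/8)/(s - 1) - (9/8)/(s + 7). Integrate each term: (9/8) ln|(s - 1)| - (9/8) ln|(s + 7)| + C


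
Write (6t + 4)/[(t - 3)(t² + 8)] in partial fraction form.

At t=3: A = (6·3 + 4)/(3² + 8) = 22/17. B = -A = -22/17, C = 6 - 3·A = 36/17
Result: (22/17)/(t - 3) - ((22/17)t - 36/17)/(t² + 8)


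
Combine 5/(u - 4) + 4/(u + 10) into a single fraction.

Common denominator (u - 4)(u + 10). Numerator: 5(u + 10) + 4(u - 4) = (5u + 50) + (4u - 16) = 9u + 34
Result: (9u + 34)/[(u - 4)(u + 10)]


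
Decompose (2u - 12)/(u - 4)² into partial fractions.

(2u - 12) = P(u - 4) + Q. At u = 4: Q = 2·4 - 12 = -4. Coeff of u: P = 2
Result: 2/(u - 4) - 4/(u - 4)²


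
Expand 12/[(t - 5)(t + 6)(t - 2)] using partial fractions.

Using cover-up method: α = 4/11, β = 3/22, γ = -1/2
Result: (4/11)/(t - 5) + (3/22)/(t + 6) - (1/2)/(t - 2)


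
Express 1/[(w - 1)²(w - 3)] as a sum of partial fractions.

Cover-up at w=3: R = 1/(3 - 1)² = 1/4. Cover-up at w=1: Q = 1/(1 - 3) = -1/2. Comparing w² coeff: P = -R = -1/4
Result: (-1/4)/(w - 1) - (1/2)/(w - 1)² + (1/4)/(w - 3)


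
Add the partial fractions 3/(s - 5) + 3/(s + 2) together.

Common denominator (s - 5)(s + 2). Numerator: 3(s + 2) + 3(s - 5) = (3s + 6) + (3s - 15) = 6s - 9
Result: (6s - 9)/[(s - 5)(s + 2)]


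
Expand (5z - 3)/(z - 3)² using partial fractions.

(5z - 3) = A(z - 3) + B. At z = 3: B = 5·3 - 3 = 12. Coeff of z: A = 5
Result: 5/(z - 3) + 12/(z - 3)²


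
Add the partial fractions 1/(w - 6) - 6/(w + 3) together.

Common denominator (w - 6)(w + 3). Numerator: 1(w + 3) - 6(w - 6) = (w + 3) - (6w - 36) = -5w + 39
Result: (-5w + 39)/[(w - 6)(w + 3)]


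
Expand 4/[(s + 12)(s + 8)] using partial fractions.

4/(s + 12)(s + 8) = α/(s + 12) + β/(s + 8). α = 4/(-12 + 8) = -1, β = 4/(-8 + 12) = 1
Result: -1/(s + 12) + 1/(s + 8)


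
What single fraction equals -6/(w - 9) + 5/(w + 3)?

Common denominator (w - 9)(w + 3). Numerator: -6(w + 3) + 5(w - 9) = (-6w - 18) + (5w - 45) = -w - 63
Result: (-w - 63)/[(w - 9)(w + 3)]


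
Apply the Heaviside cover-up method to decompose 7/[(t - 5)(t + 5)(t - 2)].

Cover (t - 5), t=5: P = 7/[(5 + 5)(5 - 2)] = 7/30. Cover (t + 5), t=-5: Q = 7/[(-5 - 5)(-5 - 2)] = 1/10. Cover (t - 2), t=2: R = 7/[(2 - 5)(2 + 5)] = -1/3.
Result: (7/30)/(t - 5) + (1/10)/(t + 5) - (1/3)/(t - 2)


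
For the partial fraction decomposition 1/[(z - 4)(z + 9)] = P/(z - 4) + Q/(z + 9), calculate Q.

Cover-up at z = -9: Q = 1/(-9 - 4) = -1/13


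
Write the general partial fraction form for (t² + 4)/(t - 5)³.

Repeated linear factor (power 3): P/(t - 5) + Q/(t - 5)² + R/(t - 5)³


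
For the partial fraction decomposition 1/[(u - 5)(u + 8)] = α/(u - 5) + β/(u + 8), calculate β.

Cover-up at u = -8: β = 1/(-8 - 5) = -1/13


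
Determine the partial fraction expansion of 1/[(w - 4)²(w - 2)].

Cover-up at w=2: R = 1/(2 - 4)² = 1/4. Cover-up at w=4: Q = 1/(4 - 2) = 1/2. Comparing w² coeff: P = -R = -1/4
Result: (-1/4)/(w - 4) + (1/2)/(w - 4)² + (1/4)/(w - 2)


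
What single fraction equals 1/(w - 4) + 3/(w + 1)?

Common denominator (w - 4)(w + 1). Numerator: 1(w + 1) + 3(w - 4) = (w + 1) + (3w - 12) = 4w - 11
Result: (4w - 11)/[(w - 4)(w + 1)]


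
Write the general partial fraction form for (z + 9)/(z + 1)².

Repeated linear factor: A/(z + 1) + B/(z + 1)²


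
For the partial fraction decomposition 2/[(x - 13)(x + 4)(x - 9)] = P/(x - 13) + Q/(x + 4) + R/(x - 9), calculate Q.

Cover-up at x = -4: Q = 2/[(-4 - 13)(-4 - 9)] = 2/[(-17)(-13)] = 2/221


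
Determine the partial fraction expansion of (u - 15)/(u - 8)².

(u - 15) = α(u - 8) + β. At u = 8: β = 1·8 - 15 = -7. Coeff of u: α = 1
Result: 1/(u - 8) - 7/(u - 8)²


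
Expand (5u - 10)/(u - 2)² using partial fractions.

(5u - 10) = P(u - 2) + Q. At u = 2: Q = 5·2 - 10 = 0. Coeff of u: P = 5
Result: 5/(u - 2)


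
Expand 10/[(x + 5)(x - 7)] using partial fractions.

10/(x + 5)(x - 7) = A/(x + 5) + B/(x - 7). A = 10/(-5 - 7) = -5/6, B = 10/(7 + 5) = 5/6
Result: (-5/6)/(x + 5) + (5/6)/(x - 7)


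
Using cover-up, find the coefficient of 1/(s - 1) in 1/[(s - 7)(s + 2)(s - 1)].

Cover (s - 1), set s=1: 1/[(1 - 7)(1 + 2)] = -1/18


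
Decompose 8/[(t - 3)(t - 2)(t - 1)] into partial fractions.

Using cover-up method: A = 4, B = -8, C = 4
Result: 4/(t - 3) - 8/(t - 2) + 4/(t - 1)


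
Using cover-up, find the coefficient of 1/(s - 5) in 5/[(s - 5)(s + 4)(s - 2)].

Cover (s - 5), set s=5: 5/[(5 + 4)(5 - 2)] = 5/27


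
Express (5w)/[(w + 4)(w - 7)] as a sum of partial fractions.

At w=-4: P = (5·(-4) + 0)/(-4 - 7) = 20/11. At w=7: Q = (5·7 + 0)/(7 + 4) = 35/11
Result: (20/11)/(w + 4) + (35/11)/(w - 7)


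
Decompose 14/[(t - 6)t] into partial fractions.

14/(t - 6)t = A/(t - 6) + B/t. A = 14/(6 - 0) = 7/3, B = 14/(0 - 6) = -7/3
Result: (7/3)/(t - 6) - (7/3)/t


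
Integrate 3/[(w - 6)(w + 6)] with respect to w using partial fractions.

Decompose: 3/[(w - 6)(w + 6)] = (1/4)/(w - 6) - (1/4)/(w + 6). Integrate each term: (1/4) ln|(w - 6)| - (1/4) ln|(w + 6)| + C


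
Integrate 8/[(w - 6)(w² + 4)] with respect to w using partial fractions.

Cover-up at w=6: A = 8/(6²+4) = 1/5. Coeff matching: B = -1/5, C = -6/5. Decomposition: (1/5)/(w - 6) - ((1/5)w + 6/5)/(w² + 4). Integrate: linear → ln, quadratic → (1/2)ln + arctan: (1/5) ln|(w - 6)| - (1/10) ln(w² + 4) - (3/5) arctan(w/2) + C


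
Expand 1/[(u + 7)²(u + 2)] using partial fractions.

Cover-up at u=-2: C = 1/(-2 + 7)² = 1/25. Cover-up at u=-7: B = 1/(-7 + 2) = -1/5. Comparing u² coeff: A = -C = -1/25
Result: (-1/25)/(u + 7) - (1/5)/(u + 7)² + (1/25)/(u + 2)


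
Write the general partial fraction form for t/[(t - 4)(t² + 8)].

Linear + irreducible quadratic: A/(t - 4) + (Bt + C)/(t² + 8)


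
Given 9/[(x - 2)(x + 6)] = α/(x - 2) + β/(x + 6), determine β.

Cover-up at x = -6: β = 9/(-6 - 2) = -9/8


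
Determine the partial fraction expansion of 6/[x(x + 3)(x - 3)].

Using cover-up method: P = -2/3, Q = 1/3, R = 1/3
Result: (-2/3)/x + (1/3)/(x + 3) + (1/3)/(x - 3)


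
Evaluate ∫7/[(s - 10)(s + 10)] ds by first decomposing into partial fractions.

Decompose: 7/[(s - 10)(s + 10)] = (7/20)/(s - 10) - (7/20)/(s + 10). Integrate each term: (7/20) ln|(s - 10)| - (7/20) ln|(s + 10)| + C


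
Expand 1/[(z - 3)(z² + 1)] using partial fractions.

Cover-up at z = 3: A = 1/(3² + 1) = 1/10. Then B = -A = -1/10, C = -A·(0 + 3) = -3/10
Result: (1/10)/(z - 3) - ((1/10)z + 3/10)/(z² + 1)


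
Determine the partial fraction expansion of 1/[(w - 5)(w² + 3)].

Cover-up at w = 5: α = 1/(5² + 3) = 1/28. Then β = -α = -1/28, γ = -α·(0 + 5) = -5/28
Result: (1/28)/(w - 5) - ((1/28)w + 5/28)/(w² + 3)


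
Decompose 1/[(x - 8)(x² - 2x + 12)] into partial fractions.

Cover-up at x = 8: α = 1/(8² - 2·8 + 12) = 1/60. Then β = -α = -1/60, γ = -α·(-2 + 8) = -1/10
Result: (1/60)/(x - 8) - ((1/60)x + 1/10)/(x² - 2x + 12)


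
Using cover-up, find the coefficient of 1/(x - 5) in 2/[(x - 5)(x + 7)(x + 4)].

Cover (x - 5), set x=5: 2/[(5 + 7)(5 + 4)] = 1/54


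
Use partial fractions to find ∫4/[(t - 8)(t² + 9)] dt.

Cover-up at t=8: α = 4/(8²+9) = 4/73. Coeff matching: β = -4/73, γ = -32/73. Decomposition: (4/73)/(t - 8) - ((4/73)t + 32/73)/(t² + 9). Integrate: linear → ln, quadratic → (1/2)ln + arctan: (4/73) ln|(t - 8)| - (2/73) ln(t² + 9) - (32/219) arctan(t/3) + C


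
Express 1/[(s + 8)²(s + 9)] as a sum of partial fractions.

Cover-up at s=-9: R = 1/(-9 + 8)² = 1. Cover-up at s=-8: Q = 1/(-8 + 9) = 1. Comparing s² coeff: P = -R = -1
Result: -1/(s + 8) + 1/(s + 8)² + 1/(s + 9)


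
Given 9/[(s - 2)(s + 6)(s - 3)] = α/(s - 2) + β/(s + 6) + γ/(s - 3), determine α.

Cover-up at s = 2: α = 9/[(2 + 6)(2 - 3)] = 9/[(8)(-1)] = -9/8


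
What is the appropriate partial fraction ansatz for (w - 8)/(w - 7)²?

Repeated linear factor: α/(w - 7) + β/(w - 7)²


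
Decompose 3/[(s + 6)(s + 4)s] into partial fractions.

Using cover-up method: A = 1/4, B = -3/8, C = 1/8
Result: (1/4)/(s + 6) - (3/8)/(s + 4) + (1/8)/s


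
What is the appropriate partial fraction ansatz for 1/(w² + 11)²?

Repeated quadratic factor: (αw + β)/(w² + 11) + (γw + δ)/(w² + 11)²


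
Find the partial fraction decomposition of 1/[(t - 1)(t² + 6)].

Cover-up at t = 1: P = 1/(1² + 6) = 1/7. Then Q = -P = -1/7, R = -P·(0 + 1) = -1/7
Result: (1/7)/(t - 1) - ((1/7)t + 1/7)/(t² + 6)


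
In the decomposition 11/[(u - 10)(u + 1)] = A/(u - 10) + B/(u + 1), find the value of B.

Cover-up at u = -1: B = 11/(-1 - 10) = -11/11 = -1


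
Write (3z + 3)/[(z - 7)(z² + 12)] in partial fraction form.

At z=7: P = (3·7 + 3)/(7² + 12) = 24/61. Q = -P = -24/61, R = 3 - 7·P = 15/61
Result: (24/61)/(z - 7) - ((24/61)z - 15/61)/(z² + 12)


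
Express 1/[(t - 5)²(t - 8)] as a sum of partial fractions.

Cover-up at t=8: γ = 1/(8 - 5)² = 1/9. Cover-up at t=5: β = 1/(5 - 8) = -1/3. Comparing t² coeff: α = -γ = -1/9
Result: (-1/9)/(t - 5) - (1/3)/(t - 5)² + (1/9)/(t - 8)


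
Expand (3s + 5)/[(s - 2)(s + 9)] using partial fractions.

At s=2: α = (3·2 + 5)/(2 + 9) = 1. At s=-9: β = (3·(-9) + 5)/(-9 - 2) = 2
Result: 1/(s - 2) + 2/(s + 9)


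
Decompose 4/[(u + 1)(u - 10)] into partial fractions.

4/(u + 1)(u - 10) = α/(u + 1) + β/(u - 10). α = 4/(-1 - 10) = -4/11, β = 4/(10 + 1) = 4/11
Result: (-4/11)/(u + 1) + (4/11)/(u - 10)


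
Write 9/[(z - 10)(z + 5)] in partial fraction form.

9/(z - 10)(z + 5) = A/(z - 10) + B/(z + 5). A = 9/(10 + 5) = 3/5, B = 9/(-5 - 10) = -3/5
Result: (3/5)/(z - 10) - (3/5)/(z + 5)


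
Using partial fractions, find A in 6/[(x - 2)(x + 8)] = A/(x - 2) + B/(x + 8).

Cover-up at x = 2: A = 6/(2 + 8) = 6/10 = 3/5


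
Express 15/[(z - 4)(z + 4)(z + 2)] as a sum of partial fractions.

Using cover-up method: P = 5/16, Q = 15/16, R = -5/4
Result: (5/16)/(z - 4) + (15/16)/(z + 4) - (5/4)/(z + 2)


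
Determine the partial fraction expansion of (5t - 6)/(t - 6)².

(5t - 6) = A(t - 6) + B. At t = 6: B = 5·6 - 6 = 24. Coeff of t: A = 5
Result: 5/(t - 6) + 24/(t - 6)²


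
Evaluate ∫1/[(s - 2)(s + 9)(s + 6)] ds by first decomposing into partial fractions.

Cover-up: A = 1/88, B = 1/33, C = -1/24. Decomposition: (1/88)/(s - 2) + (1/33)/(s + 9) - (1/24)/(s + 6). Integrate each term: (1/88) ln|(s - 2)| + (1/33) ln|(s + 9)| - (1/24) ln|(s + 6)| + C


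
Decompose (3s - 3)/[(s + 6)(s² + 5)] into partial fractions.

At s=-6: P = (3·(-6) - 3)/((-6)² + 5) = -21/41. Q = -P = 21/41, R = 3 - (-6)·P = -3/41
Result: (-21/41)/(s + 6) + ((21/41)s - 3/41)/(s² + 5)


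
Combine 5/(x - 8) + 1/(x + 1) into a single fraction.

Common denominator (x - 8)(x + 1). Numerator: 5(x + 1) + 1(x - 8) = (5x + 5) + (x - 8) = 6x - 3
Result: (6x - 3)/[(x - 8)(x + 1)]


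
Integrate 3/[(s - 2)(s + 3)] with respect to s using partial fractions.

Decompose: 3/[(s - 2)(s + 3)] = (3/5)/(s - 2) - (3/5)/(s + 3). Integrate each term: (3/5) ln|(s - 2)| - (3/5) ln|(s + 3)| + C


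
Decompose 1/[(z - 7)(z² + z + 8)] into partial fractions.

Cover-up at z = 7: A = 1/(7² + 1·7 + 8) = 1/64. Then B = -A = -1/64, C = -A·(1 + 7) = -1/8
Result: (1/64)/(z - 7) - ((1/64)z + 1/8)/(z² + z + 8)


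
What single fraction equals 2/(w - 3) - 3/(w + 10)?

Common denominator (w - 3)(w + 10). Numerator: 2(w + 10) - 3(w - 3) = (2w + 20) - (3w - 9) = -w + 29
Result: (-w + 29)/[(w - 3)(w + 10)]


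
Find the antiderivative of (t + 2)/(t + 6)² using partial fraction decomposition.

Decompose: P = 1, Q = 1·(-6) + 2 = -4, so (t + 2)/(t + 6)² = 1/(t + 6) - 4/(t + 6)². Integrate: ∫ P/(t + 6) dt = ln|(t + 6)|; ∫ Q/(t + 6)² dt = 4/(t + 6). Sum: ln|(t + 6)| + 4/(t + 6) + C


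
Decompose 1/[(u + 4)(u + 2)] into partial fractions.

1/(u + 4)(u + 2) = A/(u + 4) + B/(u + 2). A = 1/(-4 + 2) = -1/2, B = 1/(-2 + 4) = 1/2
Result: (-1/2)/(u + 4) + (1/2)/(u + 2)


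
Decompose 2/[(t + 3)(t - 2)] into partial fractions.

2/(t + 3)(t - 2) = P/(t + 3) + Q/(t - 2). P = 2/(-3 - 2) = -2/5, Q = 2/(2 + 3) = 2/5
Result: (-2/5)/(t + 3) + (2/5)/(t - 2)


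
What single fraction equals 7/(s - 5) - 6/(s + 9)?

Common denominator (s - 5)(s + 9). Numerator: 7(s + 9) - 6(s - 5) = (7s + 63) - (6s - 30) = s + 93
Result: (s + 93)/[(s - 5)(s + 9)]


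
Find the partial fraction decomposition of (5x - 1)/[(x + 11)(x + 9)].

At x=-11: α = (5·(-11) - 1)/(-11 + 9) = 28. At x=-9: β = (5·(-9) - 1)/(-9 + 11) = -23
Result: 28/(x + 11) - 23/(x + 9)


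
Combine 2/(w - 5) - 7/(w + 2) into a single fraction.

Common denominator (w - 5)(w + 2). Numerator: 2(w + 2) - 7(w - 5) = (2w + 4) - (7w - 35) = -5w + 39
Result: (-5w + 39)/[(w - 5)(w + 2)]


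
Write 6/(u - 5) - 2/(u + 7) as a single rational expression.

Common denominator (u - 5)(u + 7). Numerator: 6(u + 7) - 2(u - 5) = (6u + 42) - (2u - 10) = 4u + 52
Result: (4u + 52)/[(u - 5)(u + 7)]


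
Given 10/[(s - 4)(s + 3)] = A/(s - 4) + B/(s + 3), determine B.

Cover-up at s = -3: B = 10/(-3 - 4) = -10/7


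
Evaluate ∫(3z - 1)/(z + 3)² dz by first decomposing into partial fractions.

Decompose: P = 3, Q = 3·(-3) - 1 = -10, so (3z - 1)/(z + 3)² = 3/(z + 3) - 10/(z + 3)². Integrate: ∫ P/(z + 3) dz = 3 ln|(z + 3)|; ∫ Q/(z + 3)² dz = 10/(z + 3). Sum: 3 ln|(z + 3)| + 10/(z + 3) + C


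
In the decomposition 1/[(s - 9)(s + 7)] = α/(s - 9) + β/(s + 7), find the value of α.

Cover-up at s = 9: α = 1/(9 + 7) = 1/16


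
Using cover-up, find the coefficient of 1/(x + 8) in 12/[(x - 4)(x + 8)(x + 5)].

Cover (x + 8), set x=-8: 12/[(-8 - 4)(-8 + 5)] = 1/3


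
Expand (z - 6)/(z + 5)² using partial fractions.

(z - 6) = α(z + 5) + β. At z = -5: β = 1·(-5) - 6 = -11. Coeff of z: α = 1
Result: 1/(z + 5) - 11/(z + 5)²


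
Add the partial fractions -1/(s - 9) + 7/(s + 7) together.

Common denominator (s - 9)(s + 7). Numerator: -1(s + 7) + 7(s - 9) = (-s - 7) + (7s - 63) = 6s - 70
Result: (6s - 70)/[(s - 9)(s + 7)]


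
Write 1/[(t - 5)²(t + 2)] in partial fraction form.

Cover-up at t=-2: γ = 1/(-2 - 5)² = 1/49. Cover-up at t=5: β = 1/(5 + 2) = 1/7. Comparing t² coeff: α = -γ = -1/49
Result: (-1/49)/(t - 5) + (1/7)/(t - 5)² + (1/49)/(t + 2)


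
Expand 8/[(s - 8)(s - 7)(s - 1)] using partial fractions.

Using cover-up method: P = 8/7, Q = -4/3, R = 4/21
Result: (8/7)/(s - 8) - (4/3)/(s - 7) + (4/21)/(s - 1)


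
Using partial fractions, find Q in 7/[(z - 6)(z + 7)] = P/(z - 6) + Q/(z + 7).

Cover-up at z = -7: Q = 7/(-7 - 6) = -7/13


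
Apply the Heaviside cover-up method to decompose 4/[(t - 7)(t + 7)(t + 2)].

Cover (t - 7), t=7: P = 4/[(7 + 7)(7 + 2)] = 2/63. Cover (t + 7), t=-7: Q = 4/[(-7 - 7)(-7 + 2)] = 2/35. Cover (t + 2), t=-2: R = 4/[(-2 - 7)(-2 + 7)] = -4/45.
Result: (2/63)/(t - 7) + (2/35)/(t + 7) - (4/45)/(t + 2)


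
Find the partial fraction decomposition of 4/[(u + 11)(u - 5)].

4/(u + 11)(u - 5) = A/(u + 11) + B/(u - 5). A = 4/(-11 - 5) = -1/4, B = 4/(5 + 11) = 1/4
Result: (-1/4)/(u + 11) + (1/4)/(u - 5)


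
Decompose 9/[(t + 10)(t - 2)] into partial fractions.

9/(t + 10)(t - 2) = A/(t + 10) + B/(t - 2). A = 9/(-10 - 2) = -3/4, B = 9/(2 + 10) = 3/4
Result: (-3/4)/(t + 10) + (3/4)/(t - 2)


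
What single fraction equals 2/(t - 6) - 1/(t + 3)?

Common denominator (t - 6)(t + 3). Numerator: 2(t + 3) - 1(t - 6) = (2t + 6) - (t - 6) = t + 12
Result: (t + 12)/[(t - 6)(t + 3)]


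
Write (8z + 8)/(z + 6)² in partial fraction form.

(8z + 8) = P(z + 6) + Q. At z = -6: Q = 8·(-6) + 8 = -40. Coeff of z: P = 8
Result: 8/(z + 6) - 40/(z + 6)²


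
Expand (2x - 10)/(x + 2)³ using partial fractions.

(2x - 10) = P(x + 2)² + Q(x + 2) + R. At x = -2: R = 2·(-2) - 10 = -14. Coefficients: P = 0, Q = 2
Result: 2/(x + 2)² - 14/(x + 2)³


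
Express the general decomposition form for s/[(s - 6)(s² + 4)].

Linear + irreducible quadratic: α/(s - 6) + (βs + γ)/(s² + 4)


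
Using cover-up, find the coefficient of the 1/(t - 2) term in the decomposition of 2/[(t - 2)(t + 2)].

Cover (t - 2), set t=2: 2/((t + 2) at t=2) = 2/(4) = 1/2


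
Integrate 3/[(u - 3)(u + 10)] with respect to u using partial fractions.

Decompose: 3/[(u - 3)(u + 10)] = (3/13)/(u - 3) - (3/13)/(u + 10). Integrate each term: (3/13) ln|(u - 3)| - (3/13) ln|(u + 10)| + C


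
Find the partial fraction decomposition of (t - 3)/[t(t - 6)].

At t=0: α = (1·0 - 3)/(0 - 6) = 1/2. At t=6: β = (1·6 - 3)/(6 - 0) = 1/2
Result: (1/2)/t + (1/2)/(t - 6)


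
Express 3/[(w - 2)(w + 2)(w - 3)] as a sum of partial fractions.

Using cover-up method: α = -3/4, β = 3/20, γ = 3/5
Result: (-3/4)/(w - 2) + (3/20)/(w + 2) + (3/5)/(w - 3)


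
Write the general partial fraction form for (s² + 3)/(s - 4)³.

Repeated linear factor (power 3): A/(s - 4) + B/(s - 4)² + C/(s - 4)³


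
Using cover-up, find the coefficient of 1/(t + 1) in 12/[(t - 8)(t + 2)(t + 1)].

Cover (t + 1), set t=-1: 12/[(-1 - 8)(-1 + 2)] = -4/3


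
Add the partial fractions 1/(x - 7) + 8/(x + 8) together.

Common denominator (x - 7)(x + 8). Numerator: 1(x + 8) + 8(x - 7) = (x + 8) + (8x - 56) = 9x - 48
Result: (9x - 48)/[(x - 7)(x + 8)]


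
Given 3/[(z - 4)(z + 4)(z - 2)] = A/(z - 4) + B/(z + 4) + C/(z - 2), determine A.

Cover-up at z = 4: A = 3/[(4 + 4)(4 - 2)] = 3/[(8)(2)] = 3/16


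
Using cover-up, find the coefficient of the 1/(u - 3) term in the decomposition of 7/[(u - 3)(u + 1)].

Cover (u - 3), set u=3: 7/((u + 1) at u=3) = 7/(4) = 7/4


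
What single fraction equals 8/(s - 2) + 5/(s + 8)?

Common denominator (s - 2)(s + 8). Numerator: 8(s + 8) + 5(s - 2) = (8s + 64) + (5s - 10) = 13s + 54
Result: (13s + 54)/[(s - 2)(s + 8)]


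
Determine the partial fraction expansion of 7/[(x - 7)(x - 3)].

7/(x - 7)(x - 3) = P/(x - 7) + Q/(x - 3). P = 7/(7 - 3) = 7/4, Q = 7/(3 - 7) = -7/4
Result: (7/4)/(x - 7) - (7/4)/(x - 3)


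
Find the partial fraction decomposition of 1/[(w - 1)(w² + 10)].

Cover-up at w = 1: α = 1/(1² + 10) = 1/11. Then β = -α = -1/11, γ = -α·(0 + 1) = -1/11
Result: (1/11)/(w - 1) - ((1/11)w + 1/11)/(w² + 10)


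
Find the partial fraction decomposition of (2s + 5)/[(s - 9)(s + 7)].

At s=9: P = (2·9 + 5)/(9 + 7) = 23/16. At s=-7: Q = (2·(-7) + 5)/(-7 - 9) = 9/16
Result: (23/16)/(s - 9) + (9/16)/(s + 7)


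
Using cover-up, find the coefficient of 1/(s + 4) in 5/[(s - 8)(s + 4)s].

Cover (s + 4), set s=-4: 5/[(-4 - 8)(-4 - 0)] = 5/48


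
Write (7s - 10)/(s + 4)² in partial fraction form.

(7s - 10) = α(s + 4) + β. At s = -4: β = 7·(-4) - 10 = -38. Coeff of s: α = 7
Result: 7/(s + 4) - 38/(s + 4)²


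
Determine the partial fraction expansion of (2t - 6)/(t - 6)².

(2t - 6) = α(t - 6) + β. At t = 6: β = 2·6 - 6 = 6. Coeff of t: α = 2
Result: 2/(t - 6) + 6/(t - 6)²


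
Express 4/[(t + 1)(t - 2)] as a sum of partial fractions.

4/(t + 1)(t - 2) = α/(t + 1) + β/(t - 2). α = 4/(-1 - 2) = -4/3, β = 4/(2 + 1) = 4/3
Result: (-4/3)/(t + 1) + (4/3)/(t - 2)


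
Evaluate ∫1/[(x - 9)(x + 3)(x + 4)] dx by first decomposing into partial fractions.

Cover-up: A = 1/156, B = -1/12, C = 1/13. Decomposition: (1/156)/(x - 9) - (1/12)/(x + 3) + (1/13)/(x + 4). Integrate each term: (1/156) ln|(x - 9)| - (1/12) ln|(x + 3)| + (1/13) ln|(x + 4)| + C


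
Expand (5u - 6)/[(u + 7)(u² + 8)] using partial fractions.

At u=-7: P = (5·(-7) - 6)/((-7)² + 8) = -41/57. Q = -P = 41/57, R = 5 - (-7)·P = -2/57
Result: (-41/57)/(u + 7) + ((41/57)u - 2/57)/(u² + 8)


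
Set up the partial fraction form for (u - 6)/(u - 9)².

Repeated linear factor: α/(u - 9) + β/(u - 9)²


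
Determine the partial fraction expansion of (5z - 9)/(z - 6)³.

(5z - 9) = α(z - 6)² + β(z - 6) + γ. At z = 6: γ = 5·6 - 9 = 21. Coefficients: α = 0, β = 5
Result: 5/(z - 6)² + 21/(z - 6)³


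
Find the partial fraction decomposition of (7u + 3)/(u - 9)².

(7u + 3) = α(u - 9) + β. At u = 9: β = 7·9 + 3 = 66. Coeff of u: α = 7
Result: 7/(u - 9) + 66/(u - 9)²


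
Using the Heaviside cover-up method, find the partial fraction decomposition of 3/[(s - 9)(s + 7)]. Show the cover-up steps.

Cover (s - 9): set s=9, get α = 3/(9 + 7) = 3/16. Cover (s + 7): set s=-7, get β = 3/(-7 - 9) = -3/16.
Result: (3/16)/(s - 9) - (3/16)/(s + 7)


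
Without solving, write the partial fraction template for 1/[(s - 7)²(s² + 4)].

Repeated linear + quadratic: α/(s - 7) + β/(s - 7)² + (γs + δ)/(s² + 4)


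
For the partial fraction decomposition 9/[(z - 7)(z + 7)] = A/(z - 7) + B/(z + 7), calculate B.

Cover-up at z = -7: B = 9/(-7 - 7) = -9/14


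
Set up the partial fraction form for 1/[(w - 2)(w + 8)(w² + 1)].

Two linear + quadratic: P/(w - 2) + Q/(w + 8) + (Rw + S)/(w² + 1)


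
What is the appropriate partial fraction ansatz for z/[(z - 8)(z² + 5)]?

Linear + irreducible quadratic: P/(z - 8) + (Qz + R)/(z² + 5)


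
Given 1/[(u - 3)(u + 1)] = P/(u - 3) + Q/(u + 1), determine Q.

Cover-up at u = -1: Q = 1/(-1 - 3) = -1/4


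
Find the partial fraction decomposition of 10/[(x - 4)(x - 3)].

10/(x - 4)(x - 3) = A/(x - 4) + B/(x - 3). A = 10/(4 - 3) = 10, B = 10/(3 - 4) = -10
Result: 10/(x - 4) - 10/(x - 3)


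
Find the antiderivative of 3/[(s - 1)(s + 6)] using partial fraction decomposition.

Decompose: 3/[(s - 1)(s + 6)] = (3/7)/(s - 1) - (3/7)/(s + 6). Integrate each term: (3/7) ln|(s - 1)| - (3/7) ln|(s + 6)| + C


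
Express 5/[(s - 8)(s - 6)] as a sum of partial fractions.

5/(s - 8)(s - 6) = P/(s - 8) + Q/(s - 6). P = 5/(8 - 6) = 5/2, Q = 5/(6 - 8) = -5/2
Result: (5/2)/(s - 8) - (5/2)/(s - 6)


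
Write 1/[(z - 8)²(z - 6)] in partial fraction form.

Cover-up at z=6: R = 1/(6 - 8)² = 1/4. Cover-up at z=8: Q = 1/(8 - 6) = 1/2. Comparing z² coeff: P = -R = -1/4
Result: (-1/4)/(z - 8) + (1/2)/(z - 8)² + (1/4)/(z - 6)


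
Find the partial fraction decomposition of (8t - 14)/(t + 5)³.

(8t - 14) = α(t + 5)² + β(t + 5) + γ. At t = -5: γ = 8·(-5) - 14 = -54. Coefficients: α = 0, β = 8
Result: 8/(t + 5)² - 54/(t + 5)³


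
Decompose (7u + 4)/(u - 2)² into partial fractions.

(7u + 4) = A(u - 2) + B. At u = 2: B = 7·2 + 4 = 18. Coeff of u: A = 7
Result: 7/(u - 2) + 18/(u - 2)²


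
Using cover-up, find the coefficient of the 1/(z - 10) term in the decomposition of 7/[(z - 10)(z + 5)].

Cover (z - 10), set z=10: 7/((z + 5) at z=10) = 7/(15) = 7/15


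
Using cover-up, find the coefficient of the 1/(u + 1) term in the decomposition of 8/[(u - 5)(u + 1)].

Cover (u + 1), set u=-1: 8/((u - 5) at u=-1) = 8/(-6) = -4/3


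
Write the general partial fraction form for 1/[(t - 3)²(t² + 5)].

Repeated linear + quadratic: P/(t - 3) + Q/(t - 3)² + (Rt + S)/(t² + 5)


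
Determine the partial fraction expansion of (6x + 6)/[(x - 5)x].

At x=5: A = (6·5 + 6)/(5 - 0) = 36/5. At x=0: B = (6·0 + 6)/(0 - 5) = -6/5
Result: (36/5)/(x - 5) - (6/5)/x


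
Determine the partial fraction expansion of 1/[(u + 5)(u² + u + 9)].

Cover-up at u = -5: P = 1/((-5)² + 1·(-5) + 9) = 1/29. Then Q = -P = -1/29, R = -P·(1 - 5) = 4/29
Result: (1/29)/(u + 5) - ((1/29)u - 4/29)/(u² + u + 9)


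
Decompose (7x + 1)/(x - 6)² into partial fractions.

(7x + 1) = P(x - 6) + Q. At x = 6: Q = 7·6 + 1 = 43. Coeff of x: P = 7
Result: 7/(x - 6) + 43/(x - 6)²


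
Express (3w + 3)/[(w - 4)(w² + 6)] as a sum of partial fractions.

At w=4: P = (3·4 + 3)/(4² + 6) = 15/22. Q = -P = -15/22, R = 3 - 4·P = 3/11
Result: (15/22)/(w - 4) - ((15/22)w - 3/11)/(w² + 6)


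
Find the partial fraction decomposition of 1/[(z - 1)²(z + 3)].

Cover-up at z=-3: R = 1/(-3 - 1)² = 1/16. Cover-up at z=1: Q = 1/(1 + 3) = 1/4. Comparing z² coeff: P = -R = -1/16
Result: (-1/16)/(z - 1) + (1/4)/(z - 1)² + (1/16)/(z + 3)


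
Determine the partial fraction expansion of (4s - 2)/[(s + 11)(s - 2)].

At s=-11: α = (4·(-11) - 2)/(-11 - 2) = 46/13. At s=2: β = (4·2 - 2)/(2 + 11) = 6/13
Result: (46/13)/(s + 11) + (6/13)/(s - 2)


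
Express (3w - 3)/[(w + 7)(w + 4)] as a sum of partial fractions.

At w=-7: P = (3·(-7) - 3)/(-7 + 4) = 8. At w=-4: Q = (3·(-4) - 3)/(-4 + 7) = -5
Result: 8/(w + 7) - 5/(w + 4)


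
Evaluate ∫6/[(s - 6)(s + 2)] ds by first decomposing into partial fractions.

Decompose: 6/[(s - 6)(s + 2)] = (3/4)/(s - 6) - (3/4)/(s + 2). Integrate each term: (3/4) ln|(s - 6)| - (3/4) ln|(s + 2)| + C


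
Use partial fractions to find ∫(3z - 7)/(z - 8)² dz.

Decompose: α = 3, β = 3·8 - 7 = 17, so (3z - 7)/(z - 8)² = 3/(z - 8) + 17/(z - 8)². Integrate: ∫ α/(z - 8) dz = 3 ln|(z - 8)|; ∫ β/(z - 8)² dz = -17/(z - 8). Sum: 3 ln|(z - 8)| - 17/(z - 8) + C


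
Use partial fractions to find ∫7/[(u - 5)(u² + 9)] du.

Cover-up at u=5: α = 7/(5²+9) = 7/34. Coeff matching: β = -7/34, γ = -35/34. Decomposition: (7/34)/(u - 5) - ((7/34)u + 35/34)/(u² + 9). Integrate: linear → ln, quadratic → (1/2)ln + arctan: (7/34) ln|(u - 5)| - (7/68) ln(u² + 9) - (35/102) arctan(u/3) + C


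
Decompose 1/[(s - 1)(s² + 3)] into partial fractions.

Cover-up at s = 1: A = 1/(1² + 3) = 1/4. Then B = -A = -1/4, C = -A·(0 + 1) = -1/4
Result: (1/4)/(s - 1) - ((1/4)s + 1/4)/(s² + 3)


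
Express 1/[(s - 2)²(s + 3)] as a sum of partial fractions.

Cover-up at s=-3: R = 1/(-3 - 2)² = 1/25. Cover-up at s=2: Q = 1/(2 + 3) = 1/5. Comparing s² coeff: P = -R = -1/25
Result: (-1/25)/(s - 2) + (1/5)/(s - 2)² + (1/25)/(s + 3)


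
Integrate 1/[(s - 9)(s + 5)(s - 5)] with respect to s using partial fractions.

Cover-up: α = 1/56, β = 1/140, γ = -1/40. Decomposition: (1/56)/(s - 9) + (1/140)/(s + 5) - (1/40)/(s - 5). Integrate each term: (1/56) ln|(s - 9)| + (1/140) ln|(s + 5)| - (1/40) ln|(s - 5)| + C


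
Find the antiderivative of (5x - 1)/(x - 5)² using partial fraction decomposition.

Decompose: P = 5, Q = 5·5 - 1 = 24, so (5x - 1)/(x - 5)² = 5/(x - 5) + 24/(x - 5)². Integrate: ∫ P/(x - 5) dx = 5 ln|(x - 5)|; ∫ Q/(x - 5)² dx = -24/(x - 5). Sum: 5 ln|(x - 5)| - 24/(x - 5) + C
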